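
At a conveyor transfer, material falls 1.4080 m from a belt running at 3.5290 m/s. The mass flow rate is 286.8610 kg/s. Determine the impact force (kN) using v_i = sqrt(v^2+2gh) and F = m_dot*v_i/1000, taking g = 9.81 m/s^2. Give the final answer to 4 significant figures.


v_i = sqrt(3.5290^2 + 2*9.81*1.4080) = 6.33078 m/s
F = 286.8610 * 6.33078 / 1000
F = 1.816 kN


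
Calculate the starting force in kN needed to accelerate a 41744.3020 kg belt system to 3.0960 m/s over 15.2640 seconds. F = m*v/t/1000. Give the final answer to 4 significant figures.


F = 41744.3020 * 3.0960 / 15.2640 / 1000
F = 8.467 kN


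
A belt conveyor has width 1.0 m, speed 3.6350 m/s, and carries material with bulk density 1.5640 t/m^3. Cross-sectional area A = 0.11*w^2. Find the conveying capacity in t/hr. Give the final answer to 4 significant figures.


A = 0.11 * 1.0^2 = 0.11 m^2
C = 0.11 * 3.6350 * 1.5640 * 3600
C = 2251 t/hr


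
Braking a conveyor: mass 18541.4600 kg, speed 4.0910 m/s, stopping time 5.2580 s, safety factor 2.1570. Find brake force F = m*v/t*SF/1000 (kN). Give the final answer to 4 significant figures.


F = 18541.4600 * 4.0910 / 5.2580 * 2.1570 / 1000
F = 31.12 kN


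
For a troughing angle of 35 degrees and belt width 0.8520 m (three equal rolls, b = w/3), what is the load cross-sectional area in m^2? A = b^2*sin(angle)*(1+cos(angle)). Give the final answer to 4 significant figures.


b = 0.8520/3 = 0.284 m
A = 0.284^2 * sin(35 deg) * (1 + cos(35 deg))
A = 0.08416 m^2


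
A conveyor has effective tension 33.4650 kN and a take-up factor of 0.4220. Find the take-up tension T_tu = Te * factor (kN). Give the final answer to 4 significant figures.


T_tu = 33.4650 * 0.4220
T_tu = 14.12 kN


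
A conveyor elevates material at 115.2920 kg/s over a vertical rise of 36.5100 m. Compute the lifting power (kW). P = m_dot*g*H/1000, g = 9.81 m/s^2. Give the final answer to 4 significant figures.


P = 115.2920 * 9.81 * 36.5100 / 1000
P = 41.29 kW


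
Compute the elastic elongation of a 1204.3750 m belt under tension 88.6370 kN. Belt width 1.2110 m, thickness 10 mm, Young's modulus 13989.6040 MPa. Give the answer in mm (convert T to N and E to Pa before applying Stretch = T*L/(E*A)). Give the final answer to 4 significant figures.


A = 1.2110 * 0.01 = 0.01211 m^2
Stretch = 88.6370*1000 * 1204.3750 / (13989.6040e6 * 0.01211) * 1000
Stretch = 630.1 mm


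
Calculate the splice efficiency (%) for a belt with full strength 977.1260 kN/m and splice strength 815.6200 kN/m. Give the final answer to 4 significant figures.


Eff = 815.6200 / 977.1260 * 100
Eff = 83.47 %


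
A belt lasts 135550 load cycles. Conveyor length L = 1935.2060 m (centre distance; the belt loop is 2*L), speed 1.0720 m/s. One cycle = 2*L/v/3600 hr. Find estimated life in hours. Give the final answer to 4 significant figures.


cycle_time = 2 * 1935.2060 / 1.0720 / 3600 = 1.00291 hr
life = 135550 * 1.00291 = 135900 hours


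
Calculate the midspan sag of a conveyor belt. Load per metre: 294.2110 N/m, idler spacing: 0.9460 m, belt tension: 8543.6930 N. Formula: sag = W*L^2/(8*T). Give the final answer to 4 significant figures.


sag = 294.2110 * 0.9460^2 / (8 * 8543.6930)
sag = 0.003852 m


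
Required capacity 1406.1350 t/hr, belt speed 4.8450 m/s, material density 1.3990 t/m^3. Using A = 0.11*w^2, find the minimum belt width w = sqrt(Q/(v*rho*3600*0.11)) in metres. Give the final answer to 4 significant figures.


A_req = 1406.1350 / (4.8450 * 1.3990 * 3600) = 0.0576253 m^2
w = sqrt(0.0576253 / 0.11)
w = 0.7238 m


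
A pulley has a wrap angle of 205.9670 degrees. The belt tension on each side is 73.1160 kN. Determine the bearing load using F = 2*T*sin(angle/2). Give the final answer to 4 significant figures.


F = 2 * 73.1160 * sin(205.9670/2 deg)
F = 142.5 kN


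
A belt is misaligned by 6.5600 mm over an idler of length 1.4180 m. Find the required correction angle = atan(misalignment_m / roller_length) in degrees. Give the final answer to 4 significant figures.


misalign_m = 6.5600 / 1000 = 0.006560 m
angle = atan(0.006560 / 1.4180)
angle = 0.2651 deg


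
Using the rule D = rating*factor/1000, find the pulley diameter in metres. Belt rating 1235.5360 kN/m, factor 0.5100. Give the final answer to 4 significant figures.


D = 1235.5360 * 0.5100 / 1000
D = 0.6301 m


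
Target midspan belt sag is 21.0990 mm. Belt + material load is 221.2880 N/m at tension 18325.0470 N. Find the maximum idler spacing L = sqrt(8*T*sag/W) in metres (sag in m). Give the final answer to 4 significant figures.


sag = 21.0990/1000 = 0.021099 m
L = sqrt(8 * 18325.0470 * 0.021099 / 221.2880)
L = 3.739 m


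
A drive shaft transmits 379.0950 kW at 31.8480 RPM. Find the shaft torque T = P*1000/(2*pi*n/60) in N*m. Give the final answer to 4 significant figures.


omega = 2*pi*31.8480/60 = 3.33511 rad/s
T = 379.0950*1000 / 3.33511
T = 113700 N*m


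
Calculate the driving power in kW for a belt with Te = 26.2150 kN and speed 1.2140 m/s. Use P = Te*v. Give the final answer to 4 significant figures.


P = Te * v = 26.2150 * 1.2140
P = 31.83 kW


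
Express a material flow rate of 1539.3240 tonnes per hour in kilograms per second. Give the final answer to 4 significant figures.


m_dot = 1539.3240 * 1000 / 3600
m_dot = 427.6 kg/s


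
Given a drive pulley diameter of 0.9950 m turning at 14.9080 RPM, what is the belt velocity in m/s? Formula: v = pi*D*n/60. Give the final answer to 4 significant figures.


v = pi * 0.9950 * 14.9080 / 60
v = 0.7767 m/s


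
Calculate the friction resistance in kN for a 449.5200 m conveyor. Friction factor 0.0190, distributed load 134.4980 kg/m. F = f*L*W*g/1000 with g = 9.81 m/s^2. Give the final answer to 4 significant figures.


F = 0.0190 * 449.5200 * 134.4980 * 9.81 / 1000
F = 11.27 kN


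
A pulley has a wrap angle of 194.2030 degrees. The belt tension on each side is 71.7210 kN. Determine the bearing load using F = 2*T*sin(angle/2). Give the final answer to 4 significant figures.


F = 2 * 71.7210 * sin(194.2030/2 deg)
F = 142.3 kN


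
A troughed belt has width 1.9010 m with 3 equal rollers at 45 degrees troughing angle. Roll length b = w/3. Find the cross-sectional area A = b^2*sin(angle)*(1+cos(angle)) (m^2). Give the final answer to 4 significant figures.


b = 1.9010/3 = 0.633667 m
A = 0.633667^2 * sin(45 deg) * (1 + cos(45 deg))
A = 0.4847 m^2


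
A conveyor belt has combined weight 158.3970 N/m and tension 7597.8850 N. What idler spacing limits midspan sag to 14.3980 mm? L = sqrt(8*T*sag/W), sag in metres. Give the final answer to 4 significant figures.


sag = 14.3980/1000 = 0.014398 m
L = sqrt(8 * 7597.8850 * 0.014398 / 158.3970)
L = 2.351 m


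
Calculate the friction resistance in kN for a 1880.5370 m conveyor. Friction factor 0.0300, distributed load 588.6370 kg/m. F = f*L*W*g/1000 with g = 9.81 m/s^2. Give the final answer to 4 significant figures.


F = 0.0300 * 1880.5370 * 588.6370 * 9.81 / 1000
F = 325.8 kN


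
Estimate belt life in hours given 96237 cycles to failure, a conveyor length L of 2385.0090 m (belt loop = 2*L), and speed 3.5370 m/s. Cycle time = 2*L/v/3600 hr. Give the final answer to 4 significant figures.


cycle_time = 2 * 2385.0090 / 3.5370 / 3600 = 0.374613 hr
life = 96237 * 0.374613 = 36050 hours


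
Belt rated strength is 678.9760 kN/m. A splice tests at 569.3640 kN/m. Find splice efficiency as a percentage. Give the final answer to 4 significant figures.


Eff = 569.3640 / 678.9760 * 100
Eff = 83.86 %


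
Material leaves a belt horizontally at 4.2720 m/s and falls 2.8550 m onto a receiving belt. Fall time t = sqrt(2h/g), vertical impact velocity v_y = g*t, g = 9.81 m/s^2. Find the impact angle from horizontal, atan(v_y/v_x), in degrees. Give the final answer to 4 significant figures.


t = sqrt(2*2.8550/9.81) = 0.762928 s
v_y = 9.81 * 0.762928 = 7.48432 m/s
angle = atan(7.48432 / 4.2720) = 60.28 deg


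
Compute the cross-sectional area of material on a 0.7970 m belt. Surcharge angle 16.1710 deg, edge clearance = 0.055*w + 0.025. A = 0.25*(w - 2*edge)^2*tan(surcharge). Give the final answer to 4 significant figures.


edge = 0.055*0.7970 + 0.025 = 0.068835 m
ew = 0.7970 - 2*0.068835 = 0.65933 m
A = 0.25 * 0.65933^2 * tan(16.1710 deg)
A = 0.03151 m^2


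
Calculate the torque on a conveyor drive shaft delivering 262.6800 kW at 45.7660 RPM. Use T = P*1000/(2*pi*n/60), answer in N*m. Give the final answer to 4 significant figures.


omega = 2*pi*45.7660/60 = 4.7926 rad/s
T = 262.6800*1000 / 4.7926
T = 54810 N*m


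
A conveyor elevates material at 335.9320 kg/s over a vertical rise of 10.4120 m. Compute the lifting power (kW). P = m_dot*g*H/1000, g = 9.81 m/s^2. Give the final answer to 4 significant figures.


P = 335.9320 * 9.81 * 10.4120 / 1000
P = 34.31 kW


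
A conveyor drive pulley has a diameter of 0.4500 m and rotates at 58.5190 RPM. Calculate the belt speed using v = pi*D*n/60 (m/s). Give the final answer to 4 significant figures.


v = pi * 0.4500 * 58.5190 / 60
v = 1.379 m/s


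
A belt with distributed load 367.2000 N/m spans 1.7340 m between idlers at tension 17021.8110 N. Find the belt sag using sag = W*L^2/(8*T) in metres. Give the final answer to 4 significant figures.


sag = 367.2000 * 1.7340^2 / (8 * 17021.8110)
sag = 0.008108 m


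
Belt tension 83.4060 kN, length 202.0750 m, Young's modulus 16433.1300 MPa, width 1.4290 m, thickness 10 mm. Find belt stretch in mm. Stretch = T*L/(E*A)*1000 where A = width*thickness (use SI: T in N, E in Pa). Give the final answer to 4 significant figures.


A = 1.4290 * 0.01 = 0.01429 m^2
Stretch = 83.4060*1000 * 202.0750 / (16433.1300e6 * 0.01429) * 1000
Stretch = 71.77 mm


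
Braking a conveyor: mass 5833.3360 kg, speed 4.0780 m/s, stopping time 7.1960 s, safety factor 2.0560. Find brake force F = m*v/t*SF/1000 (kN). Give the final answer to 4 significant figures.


F = 5833.3360 * 4.0780 / 7.1960 * 2.0560 / 1000
F = 6.797 kN


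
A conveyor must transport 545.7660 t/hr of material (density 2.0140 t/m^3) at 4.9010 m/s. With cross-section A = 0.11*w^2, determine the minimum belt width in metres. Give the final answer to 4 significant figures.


A_req = 545.7660 / (4.9010 * 2.0140 * 3600) = 0.0153589 m^2
w = sqrt(0.0153589 / 0.11)
w = 0.3737 m


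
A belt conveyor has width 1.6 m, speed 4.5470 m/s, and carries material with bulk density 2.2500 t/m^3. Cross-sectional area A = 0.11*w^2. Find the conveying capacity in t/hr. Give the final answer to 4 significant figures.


A = 0.11 * 1.6^2 = 0.2816 m^2
C = 0.2816 * 4.5470 * 2.2500 * 3600
C = 10370 t/hr


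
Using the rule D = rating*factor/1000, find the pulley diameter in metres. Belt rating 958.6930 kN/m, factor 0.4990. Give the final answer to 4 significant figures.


D = 958.6930 * 0.4990 / 1000
D = 0.4784 m


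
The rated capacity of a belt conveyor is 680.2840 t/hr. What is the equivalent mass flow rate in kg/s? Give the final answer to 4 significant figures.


m_dot = 680.2840 * 1000 / 3600
m_dot = 189.0 kg/s


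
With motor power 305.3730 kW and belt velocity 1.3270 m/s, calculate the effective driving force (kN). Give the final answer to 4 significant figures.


Te = P / v = 305.3730 / 1.3270
Te = 230.1 kN


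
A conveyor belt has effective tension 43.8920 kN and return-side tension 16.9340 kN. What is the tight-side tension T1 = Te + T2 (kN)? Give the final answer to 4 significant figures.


T1 = Te + T2 = 43.8920 + 16.9340
T1 = 60.83 kN


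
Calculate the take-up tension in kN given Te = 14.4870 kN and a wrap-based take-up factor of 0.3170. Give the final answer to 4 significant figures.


T_tu = 14.4870 * 0.3170
T_tu = 4.592 kN


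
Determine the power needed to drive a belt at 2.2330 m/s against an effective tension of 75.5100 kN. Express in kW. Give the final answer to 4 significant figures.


P = Te * v = 75.5100 * 2.2330
P = 168.6 kW


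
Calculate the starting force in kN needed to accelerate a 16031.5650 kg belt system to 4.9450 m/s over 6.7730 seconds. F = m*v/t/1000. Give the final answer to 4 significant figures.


F = 16031.5650 * 4.9450 / 6.7730 / 1000
F = 11.70 kN


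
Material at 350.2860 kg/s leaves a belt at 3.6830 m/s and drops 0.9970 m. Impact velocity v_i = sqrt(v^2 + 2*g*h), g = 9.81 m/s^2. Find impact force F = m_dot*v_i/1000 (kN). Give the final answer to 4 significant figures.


v_i = sqrt(3.6830^2 + 2*9.81*0.9970) = 5.75549 m/s
F = 350.2860 * 5.75549 / 1000
F = 2.016 kN


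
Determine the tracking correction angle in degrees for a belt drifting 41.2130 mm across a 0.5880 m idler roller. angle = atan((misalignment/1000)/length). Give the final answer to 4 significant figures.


misalign_m = 41.2130 / 1000 = 0.041213 m
angle = atan(0.041213 / 0.5880)
angle = 4.009 deg


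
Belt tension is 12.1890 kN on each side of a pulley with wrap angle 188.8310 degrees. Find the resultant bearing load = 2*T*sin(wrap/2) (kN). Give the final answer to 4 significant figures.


F = 2 * 12.1890 * sin(188.8310/2 deg)
F = 24.31 kN


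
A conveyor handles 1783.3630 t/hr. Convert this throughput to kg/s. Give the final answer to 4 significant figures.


m_dot = 1783.3630 * 1000 / 3600
m_dot = 495.4 kg/s


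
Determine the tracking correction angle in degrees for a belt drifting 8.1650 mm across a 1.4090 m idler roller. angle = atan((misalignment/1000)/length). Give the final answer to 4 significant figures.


misalign_m = 8.1650 / 1000 = 0.008165 m
angle = atan(0.008165 / 1.4090)
angle = 0.3320 deg


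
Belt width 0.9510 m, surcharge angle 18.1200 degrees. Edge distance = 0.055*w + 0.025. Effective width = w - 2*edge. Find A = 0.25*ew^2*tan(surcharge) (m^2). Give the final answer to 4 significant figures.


edge = 0.055*0.9510 + 0.025 = 0.077305 m
ew = 0.9510 - 2*0.077305 = 0.79639 m
A = 0.25 * 0.79639^2 * tan(18.1200 deg)
A = 0.05189 m^2


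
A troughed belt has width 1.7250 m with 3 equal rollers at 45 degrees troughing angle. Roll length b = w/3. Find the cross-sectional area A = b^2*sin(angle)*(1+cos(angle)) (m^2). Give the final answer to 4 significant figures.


b = 1.7250/3 = 0.575 m
A = 0.575^2 * sin(45 deg) * (1 + cos(45 deg))
A = 0.3991 m^2


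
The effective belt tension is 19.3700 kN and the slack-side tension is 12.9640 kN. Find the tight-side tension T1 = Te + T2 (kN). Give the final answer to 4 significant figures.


T1 = Te + T2 = 19.3700 + 12.9640
T1 = 32.33 kN


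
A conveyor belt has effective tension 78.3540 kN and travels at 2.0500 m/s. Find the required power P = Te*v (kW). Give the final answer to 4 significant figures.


P = Te * v = 78.3540 * 2.0500
P = 160.6 kW


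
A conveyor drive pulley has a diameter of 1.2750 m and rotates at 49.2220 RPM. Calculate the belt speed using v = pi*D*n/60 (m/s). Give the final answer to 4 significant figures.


v = pi * 1.2750 * 49.2220 / 60
v = 3.286 m/s


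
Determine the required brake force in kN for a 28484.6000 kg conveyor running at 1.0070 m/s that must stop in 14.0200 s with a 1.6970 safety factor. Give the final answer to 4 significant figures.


F = 28484.6000 * 1.0070 / 14.0200 * 1.6970 / 1000
F = 3.472 kN


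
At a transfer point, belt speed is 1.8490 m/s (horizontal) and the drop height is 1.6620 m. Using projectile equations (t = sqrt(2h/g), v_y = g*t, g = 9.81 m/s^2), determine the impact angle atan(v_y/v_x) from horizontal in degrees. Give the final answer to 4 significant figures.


t = sqrt(2*1.6620/9.81) = 0.582098 s
v_y = 9.81 * 0.582098 = 5.71038 m/s
angle = atan(5.71038 / 1.8490) = 72.06 deg


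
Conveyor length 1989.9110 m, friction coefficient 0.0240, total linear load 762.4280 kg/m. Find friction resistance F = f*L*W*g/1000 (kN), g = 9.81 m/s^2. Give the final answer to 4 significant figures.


F = 0.0240 * 1989.9110 * 762.4280 * 9.81 / 1000
F = 357.2 kN


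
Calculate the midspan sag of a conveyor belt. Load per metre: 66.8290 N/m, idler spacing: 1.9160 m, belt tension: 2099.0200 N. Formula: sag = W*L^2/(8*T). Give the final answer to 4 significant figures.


sag = 66.8290 * 1.9160^2 / (8 * 2099.0200)
sag = 0.01461 m


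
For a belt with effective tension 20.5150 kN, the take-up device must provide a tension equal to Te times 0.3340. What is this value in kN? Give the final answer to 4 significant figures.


T_tu = 20.5150 * 0.3340
T_tu = 6.852 kN


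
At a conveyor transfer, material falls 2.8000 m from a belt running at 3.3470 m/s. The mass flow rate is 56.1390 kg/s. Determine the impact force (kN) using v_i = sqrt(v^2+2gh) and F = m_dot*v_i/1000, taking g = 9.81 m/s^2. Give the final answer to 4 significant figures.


v_i = sqrt(3.3470^2 + 2*9.81*2.8000) = 8.13255 m/s
F = 56.1390 * 8.13255 / 1000
F = 0.4566 kN


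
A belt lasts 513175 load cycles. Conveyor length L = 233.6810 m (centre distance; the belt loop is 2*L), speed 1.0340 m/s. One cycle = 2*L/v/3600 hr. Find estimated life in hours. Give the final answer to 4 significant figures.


cycle_time = 2 * 233.6810 / 1.0340 / 3600 = 0.125554 hr
life = 513175 * 0.125554 = 64430 hours


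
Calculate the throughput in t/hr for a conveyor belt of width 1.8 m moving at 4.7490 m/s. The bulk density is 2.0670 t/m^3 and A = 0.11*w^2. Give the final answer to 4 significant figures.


A = 0.11 * 1.8^2 = 0.3564 m^2
C = 0.3564 * 4.7490 * 2.0670 * 3600
C = 12590 t/hr


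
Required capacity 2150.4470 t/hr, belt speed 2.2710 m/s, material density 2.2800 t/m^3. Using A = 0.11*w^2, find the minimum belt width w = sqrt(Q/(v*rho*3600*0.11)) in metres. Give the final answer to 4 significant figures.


A_req = 2150.4470 / (2.2710 * 2.2800 * 3600) = 0.115365 m^2
w = sqrt(0.115365 / 0.11)
w = 1.024 m


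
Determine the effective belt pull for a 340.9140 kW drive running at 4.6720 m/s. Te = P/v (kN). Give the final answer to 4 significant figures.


Te = P / v = 340.9140 / 4.6720
Te = 72.97 kN


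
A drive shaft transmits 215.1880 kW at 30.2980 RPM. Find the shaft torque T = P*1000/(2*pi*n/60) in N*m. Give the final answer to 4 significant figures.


omega = 2*pi*30.2980/60 = 3.1728 rad/s
T = 215.1880*1000 / 3.1728
T = 67820 N*m


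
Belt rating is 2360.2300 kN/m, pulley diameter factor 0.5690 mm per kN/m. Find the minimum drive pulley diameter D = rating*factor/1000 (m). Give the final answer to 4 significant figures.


D = 2360.2300 * 0.5690 / 1000
D = 1.343 m


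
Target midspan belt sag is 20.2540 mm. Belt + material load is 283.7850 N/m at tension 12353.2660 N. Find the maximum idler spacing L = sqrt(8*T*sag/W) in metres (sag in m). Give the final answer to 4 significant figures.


sag = 20.2540/1000 = 0.020254 m
L = sqrt(8 * 12353.2660 * 0.020254 / 283.7850)
L = 2.656 m


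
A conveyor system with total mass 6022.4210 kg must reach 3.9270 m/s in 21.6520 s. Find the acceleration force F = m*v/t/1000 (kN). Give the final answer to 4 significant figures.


F = 6022.4210 * 3.9270 / 21.6520 / 1000
F = 1.092 kN


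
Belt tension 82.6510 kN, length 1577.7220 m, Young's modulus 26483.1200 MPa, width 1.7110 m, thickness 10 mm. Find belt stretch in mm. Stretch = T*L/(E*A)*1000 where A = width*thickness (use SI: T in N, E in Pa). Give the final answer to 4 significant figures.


A = 1.7110 * 0.01 = 0.01711 m^2
Stretch = 82.6510*1000 * 1577.7220 / (26483.1200e6 * 0.01711) * 1000
Stretch = 287.8 mm


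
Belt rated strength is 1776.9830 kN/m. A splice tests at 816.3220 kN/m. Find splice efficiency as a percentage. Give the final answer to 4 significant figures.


Eff = 816.3220 / 1776.9830 * 100
Eff = 45.94 %


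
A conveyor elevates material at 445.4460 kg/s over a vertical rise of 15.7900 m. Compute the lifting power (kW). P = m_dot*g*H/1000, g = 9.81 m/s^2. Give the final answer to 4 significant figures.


P = 445.4460 * 9.81 * 15.7900 / 1000
P = 69.00 kW


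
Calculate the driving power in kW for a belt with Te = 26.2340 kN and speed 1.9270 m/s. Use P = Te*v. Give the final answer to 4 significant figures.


P = Te * v = 26.2340 * 1.9270
P = 50.55 kW


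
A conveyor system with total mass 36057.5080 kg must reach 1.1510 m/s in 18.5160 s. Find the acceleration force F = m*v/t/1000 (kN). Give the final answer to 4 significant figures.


F = 36057.5080 * 1.1510 / 18.5160 / 1000
F = 2.241 kN


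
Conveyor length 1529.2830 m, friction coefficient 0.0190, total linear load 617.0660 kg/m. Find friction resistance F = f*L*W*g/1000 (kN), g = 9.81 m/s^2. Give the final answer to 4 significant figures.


F = 0.0190 * 1529.2830 * 617.0660 * 9.81 / 1000
F = 175.9 kN


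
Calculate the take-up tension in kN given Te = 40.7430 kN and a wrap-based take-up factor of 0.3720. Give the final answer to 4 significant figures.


T_tu = 40.7430 * 0.3720
T_tu = 15.16 kN


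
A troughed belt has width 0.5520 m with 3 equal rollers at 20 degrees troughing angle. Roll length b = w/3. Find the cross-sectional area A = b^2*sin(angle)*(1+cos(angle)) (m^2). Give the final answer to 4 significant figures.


b = 0.5520/3 = 0.184 m
A = 0.184^2 * sin(20 deg) * (1 + cos(20 deg))
A = 0.02246 m^2


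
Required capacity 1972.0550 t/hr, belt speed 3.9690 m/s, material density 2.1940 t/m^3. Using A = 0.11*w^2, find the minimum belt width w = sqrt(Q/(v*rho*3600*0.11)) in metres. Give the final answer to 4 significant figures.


A_req = 1972.0550 / (3.9690 * 2.1940 * 3600) = 0.062907 m^2
w = sqrt(0.062907 / 0.11)
w = 0.7562 m


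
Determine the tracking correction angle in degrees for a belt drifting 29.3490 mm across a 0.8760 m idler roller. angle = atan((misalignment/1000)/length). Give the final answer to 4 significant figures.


misalign_m = 29.3490 / 1000 = 0.029349 m
angle = atan(0.029349 / 0.8760)
angle = 1.919 deg


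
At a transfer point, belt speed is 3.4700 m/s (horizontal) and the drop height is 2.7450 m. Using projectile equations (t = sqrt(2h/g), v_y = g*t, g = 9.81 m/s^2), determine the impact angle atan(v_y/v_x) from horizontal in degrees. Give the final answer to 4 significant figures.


t = sqrt(2*2.7450/9.81) = 0.748086 s
v_y = 9.81 * 0.748086 = 7.33872 m/s
angle = atan(7.33872 / 3.4700) = 64.69 deg


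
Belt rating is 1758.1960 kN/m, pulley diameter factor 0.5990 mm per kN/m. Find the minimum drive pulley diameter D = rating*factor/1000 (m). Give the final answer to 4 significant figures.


D = 1758.1960 * 0.5990 / 1000
D = 1.053 m


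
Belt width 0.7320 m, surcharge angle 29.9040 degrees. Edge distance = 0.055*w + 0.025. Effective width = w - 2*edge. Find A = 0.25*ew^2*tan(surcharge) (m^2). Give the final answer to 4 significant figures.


edge = 0.055*0.7320 + 0.025 = 0.06526 m
ew = 0.7320 - 2*0.06526 = 0.60148 m
A = 0.25 * 0.60148^2 * tan(29.9040 deg)
A = 0.05202 m^2


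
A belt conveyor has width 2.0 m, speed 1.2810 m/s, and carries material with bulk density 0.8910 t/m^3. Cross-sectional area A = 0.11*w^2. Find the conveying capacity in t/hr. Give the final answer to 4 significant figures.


A = 0.11 * 2.0^2 = 0.44 m^2
C = 0.44 * 1.2810 * 0.8910 * 3600
C = 1808 t/hr


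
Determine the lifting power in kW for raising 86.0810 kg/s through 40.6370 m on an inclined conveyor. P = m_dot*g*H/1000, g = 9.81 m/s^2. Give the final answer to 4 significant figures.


P = 86.0810 * 9.81 * 40.6370 / 1000
P = 34.32 kW


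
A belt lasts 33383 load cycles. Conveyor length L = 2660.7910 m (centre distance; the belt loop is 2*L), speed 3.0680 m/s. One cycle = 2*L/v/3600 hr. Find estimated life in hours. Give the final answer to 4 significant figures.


cycle_time = 2 * 2660.7910 / 3.0680 / 3600 = 0.481818 hr
life = 33383 * 0.481818 = 16080 hours


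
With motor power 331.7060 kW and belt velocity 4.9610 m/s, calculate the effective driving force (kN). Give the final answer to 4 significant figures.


Te = P / v = 331.7060 / 4.9610
Te = 66.86 kN


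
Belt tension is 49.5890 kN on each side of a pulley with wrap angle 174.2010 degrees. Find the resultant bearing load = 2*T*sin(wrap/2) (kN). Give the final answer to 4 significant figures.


F = 2 * 49.5890 * sin(174.2010/2 deg)
F = 99.05 kN


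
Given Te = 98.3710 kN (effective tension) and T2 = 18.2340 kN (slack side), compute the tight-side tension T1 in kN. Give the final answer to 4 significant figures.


T1 = Te + T2 = 98.3710 + 18.2340
T1 = 116.6 kN


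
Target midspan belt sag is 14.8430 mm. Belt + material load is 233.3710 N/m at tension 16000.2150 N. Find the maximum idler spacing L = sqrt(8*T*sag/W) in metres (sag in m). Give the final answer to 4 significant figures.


sag = 14.8430/1000 = 0.014843 m
L = sqrt(8 * 16000.2150 * 0.014843 / 233.3710)
L = 2.853 m


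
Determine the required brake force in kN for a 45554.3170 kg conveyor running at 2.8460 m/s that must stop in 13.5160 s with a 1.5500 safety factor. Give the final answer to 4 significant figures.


F = 45554.3170 * 2.8460 / 13.5160 * 1.5500 / 1000
F = 14.87 kN


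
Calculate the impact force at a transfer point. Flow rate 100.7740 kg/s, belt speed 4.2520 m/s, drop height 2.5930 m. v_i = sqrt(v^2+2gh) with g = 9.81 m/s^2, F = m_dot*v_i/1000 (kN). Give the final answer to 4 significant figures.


v_i = sqrt(4.2520^2 + 2*9.81*2.5930) = 8.30386 m/s
F = 100.7740 * 8.30386 / 1000
F = 0.8368 kN


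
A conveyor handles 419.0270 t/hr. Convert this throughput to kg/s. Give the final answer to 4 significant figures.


m_dot = 419.0270 * 1000 / 3600
m_dot = 116.4 kg/s


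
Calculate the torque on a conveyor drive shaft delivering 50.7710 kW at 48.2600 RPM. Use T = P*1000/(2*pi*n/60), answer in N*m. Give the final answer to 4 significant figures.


omega = 2*pi*48.2600/60 = 5.05378 rad/s
T = 50.7710*1000 / 5.05378
T = 10050 N*m


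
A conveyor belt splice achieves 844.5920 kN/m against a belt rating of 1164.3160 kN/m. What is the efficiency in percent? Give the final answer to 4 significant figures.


Eff = 844.5920 / 1164.3160 * 100
Eff = 72.54 %


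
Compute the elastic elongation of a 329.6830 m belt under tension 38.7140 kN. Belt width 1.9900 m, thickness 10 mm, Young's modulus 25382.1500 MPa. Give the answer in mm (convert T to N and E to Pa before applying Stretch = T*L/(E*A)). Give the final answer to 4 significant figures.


A = 1.9900 * 0.01 = 0.01990 m^2
Stretch = 38.7140*1000 * 329.6830 / (25382.1500e6 * 0.01990) * 1000
Stretch = 25.27 mm


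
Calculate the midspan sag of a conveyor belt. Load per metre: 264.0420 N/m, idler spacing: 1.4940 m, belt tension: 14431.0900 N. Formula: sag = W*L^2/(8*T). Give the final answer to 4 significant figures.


sag = 264.0420 * 1.4940^2 / (8 * 14431.0900)
sag = 0.005105 m


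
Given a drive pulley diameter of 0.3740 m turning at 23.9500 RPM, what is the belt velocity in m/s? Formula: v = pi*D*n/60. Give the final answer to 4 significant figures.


v = pi * 0.3740 * 23.9500 / 60
v = 0.4690 m/s


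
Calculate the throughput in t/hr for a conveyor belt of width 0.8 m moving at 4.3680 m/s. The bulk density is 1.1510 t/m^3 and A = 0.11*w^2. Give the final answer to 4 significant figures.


A = 0.11 * 0.8^2 = 0.0704 m^2
C = 0.0704 * 4.3680 * 1.1510 * 3600
C = 1274 t/hr


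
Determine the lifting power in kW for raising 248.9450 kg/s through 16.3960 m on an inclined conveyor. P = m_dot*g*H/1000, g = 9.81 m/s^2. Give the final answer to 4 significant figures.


P = 248.9450 * 9.81 * 16.3960 / 1000
P = 40.04 kW


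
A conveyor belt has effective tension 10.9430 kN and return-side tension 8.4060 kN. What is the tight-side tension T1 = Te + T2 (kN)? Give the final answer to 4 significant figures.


T1 = Te + T2 = 10.9430 + 8.4060
T1 = 19.35 kN


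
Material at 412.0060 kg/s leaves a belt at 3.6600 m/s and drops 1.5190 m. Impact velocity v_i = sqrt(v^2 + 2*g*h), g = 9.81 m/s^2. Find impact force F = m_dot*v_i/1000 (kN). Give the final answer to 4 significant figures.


v_i = sqrt(3.6600^2 + 2*9.81*1.5190) = 6.57255 m/s
F = 412.0060 * 6.57255 / 1000
F = 2.708 kN


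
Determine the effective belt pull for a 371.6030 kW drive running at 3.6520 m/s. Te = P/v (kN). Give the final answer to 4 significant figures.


Te = P / v = 371.6030 / 3.6520
Te = 101.8 kN


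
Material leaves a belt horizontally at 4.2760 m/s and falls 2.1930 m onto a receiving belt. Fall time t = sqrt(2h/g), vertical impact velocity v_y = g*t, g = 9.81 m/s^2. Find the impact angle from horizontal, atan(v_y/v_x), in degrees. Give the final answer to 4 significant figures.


t = sqrt(2*2.1930/9.81) = 0.668651 s
v_y = 9.81 * 0.668651 = 6.55947 m/s
angle = atan(6.55947 / 4.2760) = 56.90 deg


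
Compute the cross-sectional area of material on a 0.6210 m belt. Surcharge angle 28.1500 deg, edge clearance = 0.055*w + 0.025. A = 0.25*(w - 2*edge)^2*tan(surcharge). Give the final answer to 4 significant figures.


edge = 0.055*0.6210 + 0.025 = 0.059155 m
ew = 0.6210 - 2*0.059155 = 0.50269 m
A = 0.25 * 0.50269^2 * tan(28.1500 deg)
A = 0.03380 m^2


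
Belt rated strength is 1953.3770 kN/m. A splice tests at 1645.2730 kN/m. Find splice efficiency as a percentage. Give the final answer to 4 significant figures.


Eff = 1645.2730 / 1953.3770 * 100
Eff = 84.23 %


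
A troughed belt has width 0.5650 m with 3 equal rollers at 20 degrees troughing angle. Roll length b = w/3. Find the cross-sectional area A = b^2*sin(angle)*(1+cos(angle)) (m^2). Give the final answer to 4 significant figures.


b = 0.5650/3 = 0.188333 m
A = 0.188333^2 * sin(20 deg) * (1 + cos(20 deg))
A = 0.02353 m^2


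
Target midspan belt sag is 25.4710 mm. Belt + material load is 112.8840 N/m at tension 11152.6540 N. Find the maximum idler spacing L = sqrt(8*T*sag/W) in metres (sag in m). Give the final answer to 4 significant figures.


sag = 25.4710/1000 = 0.025471 m
L = sqrt(8 * 11152.6540 * 0.025471 / 112.8840)
L = 4.487 m


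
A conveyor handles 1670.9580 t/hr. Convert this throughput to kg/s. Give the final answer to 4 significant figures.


m_dot = 1670.9580 * 1000 / 3600
m_dot = 464.2 kg/s


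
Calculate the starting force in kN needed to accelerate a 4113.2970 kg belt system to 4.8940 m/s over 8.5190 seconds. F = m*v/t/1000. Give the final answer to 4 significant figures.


F = 4113.2970 * 4.8940 / 8.5190 / 1000
F = 2.363 kN


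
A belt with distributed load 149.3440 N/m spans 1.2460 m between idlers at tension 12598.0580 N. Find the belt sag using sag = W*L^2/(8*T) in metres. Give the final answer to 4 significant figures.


sag = 149.3440 * 1.2460^2 / (8 * 12598.0580)
sag = 0.002301 m


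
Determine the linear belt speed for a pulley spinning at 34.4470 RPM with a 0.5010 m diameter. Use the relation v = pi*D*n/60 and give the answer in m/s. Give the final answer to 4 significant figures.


v = pi * 0.5010 * 34.4470 / 60
v = 0.9036 m/s


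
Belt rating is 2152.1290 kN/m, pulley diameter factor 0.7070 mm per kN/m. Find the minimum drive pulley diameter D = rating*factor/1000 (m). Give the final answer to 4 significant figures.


D = 2152.1290 * 0.7070 / 1000
D = 1.522 m


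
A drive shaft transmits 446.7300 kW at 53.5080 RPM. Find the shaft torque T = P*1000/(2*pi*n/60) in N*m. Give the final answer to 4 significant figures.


omega = 2*pi*53.5080/60 = 5.60334 rad/s
T = 446.7300*1000 / 5.60334
T = 79730 N*m


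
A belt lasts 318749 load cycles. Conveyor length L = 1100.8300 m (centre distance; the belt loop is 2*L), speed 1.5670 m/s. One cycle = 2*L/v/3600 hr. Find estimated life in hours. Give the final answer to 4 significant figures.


cycle_time = 2 * 1100.8300 / 1.5670 / 3600 = 0.390282 hr
life = 318749 * 0.390282 = 124400 hours


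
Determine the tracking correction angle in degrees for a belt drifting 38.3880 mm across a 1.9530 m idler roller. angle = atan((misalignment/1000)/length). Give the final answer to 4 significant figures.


misalign_m = 38.3880 / 1000 = 0.038388 m
angle = atan(0.038388 / 1.9530)
angle = 1.126 deg


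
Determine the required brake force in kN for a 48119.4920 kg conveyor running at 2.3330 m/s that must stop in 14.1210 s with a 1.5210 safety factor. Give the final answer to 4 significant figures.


F = 48119.4920 * 2.3330 / 14.1210 * 1.5210 / 1000
F = 12.09 kN


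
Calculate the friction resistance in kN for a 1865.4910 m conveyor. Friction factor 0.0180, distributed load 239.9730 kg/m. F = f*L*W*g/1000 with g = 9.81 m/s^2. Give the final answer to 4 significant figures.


F = 0.0180 * 1865.4910 * 239.9730 * 9.81 / 1000
F = 79.05 kN


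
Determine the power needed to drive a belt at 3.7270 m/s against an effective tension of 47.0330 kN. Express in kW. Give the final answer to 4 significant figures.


P = Te * v = 47.0330 * 3.7270
P = 175.3 kW


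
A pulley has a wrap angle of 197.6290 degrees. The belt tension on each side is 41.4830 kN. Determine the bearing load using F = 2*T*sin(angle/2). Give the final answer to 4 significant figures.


F = 2 * 41.4830 * sin(197.6290/2 deg)
F = 81.99 kN


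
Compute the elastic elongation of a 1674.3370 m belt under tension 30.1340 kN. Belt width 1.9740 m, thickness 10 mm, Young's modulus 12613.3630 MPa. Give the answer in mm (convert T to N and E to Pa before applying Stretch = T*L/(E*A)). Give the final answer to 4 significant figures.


A = 1.9740 * 0.01 = 0.01974 m^2
Stretch = 30.1340*1000 * 1674.3370 / (12613.3630e6 * 0.01974) * 1000
Stretch = 202.6 mm


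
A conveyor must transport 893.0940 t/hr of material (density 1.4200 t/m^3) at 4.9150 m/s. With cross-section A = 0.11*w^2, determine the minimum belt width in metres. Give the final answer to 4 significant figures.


A_req = 893.0940 / (4.9150 * 1.4200 * 3600) = 0.0355454 m^2
w = sqrt(0.0355454 / 0.11)
w = 0.5685 m


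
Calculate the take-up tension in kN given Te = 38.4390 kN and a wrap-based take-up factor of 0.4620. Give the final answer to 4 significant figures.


T_tu = 38.4390 * 0.4620
T_tu = 17.76 kN


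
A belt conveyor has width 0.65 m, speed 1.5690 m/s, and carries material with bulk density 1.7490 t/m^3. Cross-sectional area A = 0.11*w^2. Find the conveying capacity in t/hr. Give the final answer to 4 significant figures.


A = 0.11 * 0.65^2 = 0.046475 m^2
C = 0.046475 * 1.5690 * 1.7490 * 3600
C = 459.1 t/hr


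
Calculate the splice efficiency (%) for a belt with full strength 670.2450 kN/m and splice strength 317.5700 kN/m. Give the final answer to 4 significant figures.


Eff = 317.5700 / 670.2450 * 100
Eff = 47.38 %


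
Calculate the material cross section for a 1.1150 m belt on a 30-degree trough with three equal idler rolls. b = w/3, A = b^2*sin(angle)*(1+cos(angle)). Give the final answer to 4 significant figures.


b = 1.1150/3 = 0.371667 m
A = 0.371667^2 * sin(30 deg) * (1 + cos(30 deg))
A = 0.1289 m^2


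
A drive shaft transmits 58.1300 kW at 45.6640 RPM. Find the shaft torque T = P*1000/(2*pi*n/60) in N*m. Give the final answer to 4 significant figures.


omega = 2*pi*45.6640/60 = 4.78192 rad/s
T = 58.1300*1000 / 4.78192
T = 12160 N*m


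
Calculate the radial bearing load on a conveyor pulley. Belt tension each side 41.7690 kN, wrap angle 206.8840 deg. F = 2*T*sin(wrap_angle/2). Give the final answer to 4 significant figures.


F = 2 * 41.7690 * sin(206.8840/2 deg)
F = 81.25 kN


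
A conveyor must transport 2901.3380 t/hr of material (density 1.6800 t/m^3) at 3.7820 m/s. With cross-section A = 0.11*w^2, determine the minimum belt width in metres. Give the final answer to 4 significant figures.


A_req = 2901.3380 / (3.7820 * 1.6800 * 3600) = 0.126843 m^2
w = sqrt(0.126843 / 0.11)
w = 1.074 m


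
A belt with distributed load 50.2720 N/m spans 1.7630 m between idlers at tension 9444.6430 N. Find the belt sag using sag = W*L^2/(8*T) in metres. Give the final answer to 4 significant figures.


sag = 50.2720 * 1.7630^2 / (8 * 9444.6430)
sag = 0.002068 m


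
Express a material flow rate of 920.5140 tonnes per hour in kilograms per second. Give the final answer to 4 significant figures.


m_dot = 920.5140 * 1000 / 3600
m_dot = 255.7 kg/s


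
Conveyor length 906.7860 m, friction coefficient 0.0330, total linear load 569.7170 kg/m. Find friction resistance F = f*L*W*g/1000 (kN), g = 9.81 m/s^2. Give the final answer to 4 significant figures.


F = 0.0330 * 906.7860 * 569.7170 * 9.81 / 1000
F = 167.2 kN


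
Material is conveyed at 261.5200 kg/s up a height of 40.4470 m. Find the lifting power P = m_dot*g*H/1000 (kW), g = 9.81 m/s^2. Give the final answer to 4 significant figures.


P = 261.5200 * 9.81 * 40.4470 / 1000
P = 103.8 kW


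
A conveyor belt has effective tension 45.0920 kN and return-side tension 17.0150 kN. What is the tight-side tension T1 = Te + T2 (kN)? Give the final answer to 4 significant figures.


T1 = Te + T2 = 45.0920 + 17.0150
T1 = 62.11 kN


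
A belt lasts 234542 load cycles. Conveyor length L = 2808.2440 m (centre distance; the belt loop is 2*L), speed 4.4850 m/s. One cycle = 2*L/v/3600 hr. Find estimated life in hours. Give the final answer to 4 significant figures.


cycle_time = 2 * 2808.2440 / 4.4850 / 3600 = 0.347856 hr
life = 234542 * 0.347856 = 81590 hours


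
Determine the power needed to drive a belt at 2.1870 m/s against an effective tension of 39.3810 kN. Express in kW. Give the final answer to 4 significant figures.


P = Te * v = 39.3810 * 2.1870
P = 86.13 kW


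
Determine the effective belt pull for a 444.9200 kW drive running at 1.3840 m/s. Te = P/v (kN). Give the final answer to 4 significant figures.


Te = P / v = 444.9200 / 1.3840
Te = 321.5 kN


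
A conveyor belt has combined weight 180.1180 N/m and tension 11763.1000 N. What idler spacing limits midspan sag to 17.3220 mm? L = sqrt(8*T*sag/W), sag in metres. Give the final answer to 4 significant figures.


sag = 17.3220/1000 = 0.017322 m
L = sqrt(8 * 11763.1000 * 0.017322 / 180.1180)
L = 3.008 m


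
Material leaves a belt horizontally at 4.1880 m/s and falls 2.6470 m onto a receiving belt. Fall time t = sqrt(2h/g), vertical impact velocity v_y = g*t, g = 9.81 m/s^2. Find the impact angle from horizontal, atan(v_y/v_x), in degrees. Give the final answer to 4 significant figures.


t = sqrt(2*2.6470/9.81) = 0.734611 s
v_y = 9.81 * 0.734611 = 7.20653 m/s
angle = atan(7.20653 / 4.1880) = 59.84 deg


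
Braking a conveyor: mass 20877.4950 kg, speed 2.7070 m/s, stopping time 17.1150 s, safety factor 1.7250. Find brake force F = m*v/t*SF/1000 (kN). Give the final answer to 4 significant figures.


F = 20877.4950 * 2.7070 / 17.1150 * 1.7250 / 1000
F = 5.696 kN


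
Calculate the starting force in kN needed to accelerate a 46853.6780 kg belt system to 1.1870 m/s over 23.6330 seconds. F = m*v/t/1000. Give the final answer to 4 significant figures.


F = 46853.6780 * 1.1870 / 23.6330 / 1000
F = 2.353 kN


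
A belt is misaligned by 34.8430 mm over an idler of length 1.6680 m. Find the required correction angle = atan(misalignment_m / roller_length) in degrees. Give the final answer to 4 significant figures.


misalign_m = 34.8430 / 1000 = 0.034843 m
angle = atan(0.034843 / 1.6680)
angle = 1.197 deg


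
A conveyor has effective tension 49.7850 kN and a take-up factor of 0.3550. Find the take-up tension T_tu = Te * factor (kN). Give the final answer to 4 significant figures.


T_tu = 49.7850 * 0.3550
T_tu = 17.67 kN


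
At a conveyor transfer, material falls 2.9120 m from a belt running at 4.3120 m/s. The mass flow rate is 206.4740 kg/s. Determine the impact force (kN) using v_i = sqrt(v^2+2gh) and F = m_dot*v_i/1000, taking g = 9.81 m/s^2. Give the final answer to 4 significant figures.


v_i = sqrt(4.3120^2 + 2*9.81*2.9120) = 8.70211 m/s
F = 206.4740 * 8.70211 / 1000
F = 1.797 kN


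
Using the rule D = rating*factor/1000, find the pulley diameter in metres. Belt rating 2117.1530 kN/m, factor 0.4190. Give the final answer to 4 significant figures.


D = 2117.1530 * 0.4190 / 1000
D = 0.8871 m
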